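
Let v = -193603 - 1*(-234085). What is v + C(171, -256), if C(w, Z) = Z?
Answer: 40226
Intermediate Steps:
v = 40482 (v = -193603 + 234085 = 40482)
v + C(171, -256) = 40482 - 256 = 40226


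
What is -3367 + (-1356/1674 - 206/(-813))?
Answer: -254617591/75609 ≈ -3367.6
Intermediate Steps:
-3367 + (-1356/1674 - 206/(-813)) = -3367 + (-1356*1/1674 - 206*(-1/813)) = -3367 + (-226/279 + 206/813) = -3367 - 42088/75609 = -254617591/75609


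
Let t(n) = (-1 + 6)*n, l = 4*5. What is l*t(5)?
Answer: 500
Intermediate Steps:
l = 20
t(n) = 5*n
l*t(5) = 20*(5*5) = 20*25 = 500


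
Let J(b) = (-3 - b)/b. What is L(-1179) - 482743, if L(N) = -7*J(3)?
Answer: -482729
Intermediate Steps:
J(b) = (-3 - b)/b
L(N) = 14 (L(N) = -7*(-3 - 1*3)/3 = -7*(-3 - 3)/3 = -7*(-6)/3 = -7*(-2) = 14)
L(-1179) - 482743 = 14 - 482743 = -482729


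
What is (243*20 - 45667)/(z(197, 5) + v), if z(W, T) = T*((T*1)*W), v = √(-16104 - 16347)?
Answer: -200974475/24288076 + 40807*I*√32451/24288076 ≈ -8.2746 + 0.30266*I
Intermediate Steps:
v = I*√32451 (v = √(-32451) = I*√32451 ≈ 180.14*I)
z(W, T) = W*T² (z(W, T) = T*(T*W) = W*T²)
(243*20 - 45667)/(z(197, 5) + v) = (243*20 - 45667)/(197*5² + I*√32451) = (4860 - 45667)/(197*25 + I*√32451) = -40807/(4925 + I*√32451)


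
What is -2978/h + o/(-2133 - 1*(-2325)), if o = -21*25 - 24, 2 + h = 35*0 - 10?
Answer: 47099/192 ≈ 245.31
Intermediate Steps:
h = -12 (h = -2 + (35*0 - 10) = -2 + (0 - 10) = -2 - 10 = -12)
o = -549 (o = -525 - 24 = -549)
-2978/h + o/(-2133 - 1*(-2325)) = -2978/(-12) - 549/(-2133 - 1*(-2325)) = -2978*(-1/12) - 549/(-2133 + 2325) = 1489/6 - 549/192 = 1489/6 - 549*1/192 = 1489/6 - 183/64 = 47099/192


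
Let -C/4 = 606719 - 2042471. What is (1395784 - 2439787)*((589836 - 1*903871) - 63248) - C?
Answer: 393878840841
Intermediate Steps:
C = 5743008 (C = -4*(606719 - 2042471) = -4*(-1435752) = 5743008)
(1395784 - 2439787)*((589836 - 1*903871) - 63248) - C = (1395784 - 2439787)*((589836 - 1*903871) - 63248) - 1*5743008 = -1044003*((589836 - 903871) - 63248) - 5743008 = -1044003*(-314035 - 63248) - 5743008 = -1044003*(-377283) - 5743008 = 393884583849 - 5743008 = 393878840841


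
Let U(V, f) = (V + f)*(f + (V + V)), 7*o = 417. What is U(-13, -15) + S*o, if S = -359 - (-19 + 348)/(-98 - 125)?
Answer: -31454548/1561 ≈ -20150.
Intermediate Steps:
o = 417/7 (o = (1/7)*417 = 417/7 ≈ 59.571)
U(V, f) = (V + f)*(f + 2*V)
S = -79728/223 (S = -359 - 329/(-223) = -359 - 329*(-1)/223 = -359 - 1*(-329/223) = -359 + 329/223 = -79728/223 ≈ -357.52)
U(-13, -15) + S*o = ((-15)**2 + 2*(-13)**2 + 3*(-13)*(-15)) - 79728/223*417/7 = (225 + 2*169 + 585) - 33246576/1561 = (225 + 338 + 585) - 33246576/1561 = 1148 - 33246576/1561 = -31454548/1561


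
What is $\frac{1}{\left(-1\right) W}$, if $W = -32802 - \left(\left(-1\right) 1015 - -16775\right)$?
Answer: $\frac{1}{48562} \approx 2.0592 \cdot 10^{-5}$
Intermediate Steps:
$W = -48562$ ($W = -32802 - \left(-1015 + 16775\right) = -32802 - 15760 = -48562$)
$\frac{1}{\left(-1\right) W} = \frac{1}{\left(-1\right) \left(-48562\right)} = \frac{1}{48562}$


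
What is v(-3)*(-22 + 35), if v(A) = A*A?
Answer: 117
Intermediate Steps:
v(A) = A²
v(-3)*(-22 + 35) = (-3)²*(-22 + 35) = 9*13 = 117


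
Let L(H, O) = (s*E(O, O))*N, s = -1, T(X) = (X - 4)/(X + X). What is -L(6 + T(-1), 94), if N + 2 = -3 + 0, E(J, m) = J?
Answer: -470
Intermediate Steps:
N = -5 (N = -2 + (-3 + 0) = -2 - 3 = -5)
T(X) = (-4 + X)/(2*X) (T(X) = (-4 + X)/((2*X)) = (-4 + X)*(1/(2*X)) = (-4 + X)/(2*X))
L(H, O) = 5*O (L(H, O) = -O*(-5) = 5*O)
-L(6 + T(-1), 94) = -5*94 = -1*470 = -470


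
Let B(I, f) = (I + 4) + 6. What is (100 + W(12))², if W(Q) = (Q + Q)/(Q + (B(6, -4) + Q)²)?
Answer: 396248836/39601 ≈ 10006.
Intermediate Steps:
B(I, f) = 10 + I (B(I, f) = (4 + I) + 6 = 10 + I)
W(Q) = 2*Q/(Q + (16 + Q)²) (W(Q) = (Q + Q)/(Q + ((10 + 6) + Q)²) = (2*Q)/(Q + (16 + Q)²) = 2*Q/(Q + (16 + Q)²))
(100 + W(12))² = (100 + 2*12/(12 + (16 + 12)²))² = (100 + 2*12/(12 + 28²))² = (100 + 2*12/(12 + 784))² = (100 + 2*12/796)² = (100 + 2*12*(1/796))² = (100 + 6/199)² = (19906/199)² = 396248836/39601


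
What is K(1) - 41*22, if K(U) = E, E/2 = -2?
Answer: -906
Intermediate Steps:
E = -4 (E = 2*(-2) = -4)
K(U) = -4
K(1) - 41*22 = -4 - 41*22 = -4 - 902 = -906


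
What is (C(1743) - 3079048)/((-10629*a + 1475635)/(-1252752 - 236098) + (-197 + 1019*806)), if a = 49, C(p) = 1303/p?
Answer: -3995164725812425/1065425387489274 ≈ -3.7498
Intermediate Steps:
(C(1743) - 3079048)/((-10629*a + 1475635)/(-1252752 - 236098) + (-197 + 1019*806)) = (1303/1743 - 3079048)/((-10629*49 + 1475635)/(-1252752 - 236098) + (-197 + 1019*806)) = (1303*(1/1743) - 3079048)/((-520821 + 1475635)/(-1488850) + (-197 + 821314)) = (1303/1743 - 3079048)/(954814*(-1/1488850) + 821117) = -5366779361/(1743*(-477407/744425 + 821117)) = -5366779361/(1743*611259545318/744425) = -5366779361/1743*744425/611259545318 = -3995164725812425/1065425387489274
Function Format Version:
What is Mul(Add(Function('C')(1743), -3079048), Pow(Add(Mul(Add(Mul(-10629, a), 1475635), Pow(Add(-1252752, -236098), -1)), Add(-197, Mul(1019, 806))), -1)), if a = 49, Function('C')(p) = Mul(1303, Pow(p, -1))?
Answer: Rational(-3995164725812425, 1065425387489274) ≈ -3.7498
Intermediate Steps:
Mul(Add(Function('C')(1743), -3079048), Pow(Add(Mul(Add(Mul(-10629, a), 1475635), Pow(Add(-1252752, -236098), -1)), Add(-197, Mul(1019, 806))), -1)) = Mul(Add(Mul(1303, Pow(1743, -1)), -3079048), Pow(Add(Mul(Add(Mul(-10629, 49), 1475635), Pow(Add(-1252752, -236098), -1)), Add(-197, Mul(1019, 806))), -1)) = Mul(Add(Mul(1303, Rational(1, 1743)), -3079048), Pow(Add(Mul(Add(-520821, 1475635), Pow(-1488850, -1)), Add(-197, 821314)), -1)) = Mul(Add(Rational(1303, 1743), -3079048), Pow(Add(Mul(954814, Rational(-1, 1488850)), 821117), -1)) = Mul(Rational(-5366779361, 1743), Pow(Add(Rational(-477407, 744425), 821117), -1)) = Mul(Rational(-5366779361, 1743), Pow(Rational(611259545318, 744425), -1)) = Mul(Rational(-5366779361, 1743), Rational(744425, 611259545318)) = Rational(-3995164725812425, 1065425387489274)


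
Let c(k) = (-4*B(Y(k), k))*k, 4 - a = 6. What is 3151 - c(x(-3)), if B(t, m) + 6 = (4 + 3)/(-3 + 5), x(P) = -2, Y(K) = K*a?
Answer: 3171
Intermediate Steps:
a = -2 (a = 4 - 1*6 = 4 - 6 = -2)
Y(K) = -2*K (Y(K) = K*(-2) = -2*K)
B(t, m) = -5/2 (B(t, m) = -6 + (4 + 3)/(-3 + 5) = -6 + 7/2 = -5/2)
c(k) = 10*k (c(k) = (-4*(-5/2))*k = 10*k)
3151 - c(x(-3)) = 3151 - 10*(-2) = 3151 - 1*(-20) = 3151 + 20 = 3171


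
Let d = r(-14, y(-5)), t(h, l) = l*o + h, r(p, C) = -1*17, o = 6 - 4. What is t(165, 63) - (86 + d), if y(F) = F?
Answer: 222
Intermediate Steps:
o = 2
r(p, C) = -17
t(h, l) = h + 2*l (t(h, l) = l*2 + h = 2*l + h = h + 2*l)
d = -17
t(165, 63) - (86 + d) = (165 + 2*63) - (86 - 17) = (165 + 126) - 1*69 = 291 - 69 = 222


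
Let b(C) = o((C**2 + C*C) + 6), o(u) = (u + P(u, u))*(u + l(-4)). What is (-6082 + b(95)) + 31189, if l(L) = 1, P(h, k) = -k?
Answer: 25107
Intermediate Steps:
o(u) = 0 (o(u) = (u - u)*(u + 1) = 0*(1 + u) = 0)
b(C) = 0
(-6082 + b(95)) + 31189 = (-6082 + 0) + 31189 = -6082 + 31189 = 25107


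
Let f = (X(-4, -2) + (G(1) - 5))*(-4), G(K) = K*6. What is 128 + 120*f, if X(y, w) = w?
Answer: 608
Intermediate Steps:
G(K) = 6*K
f = 4 (f = (-2 + (6*1 - 5))*(-4) = (-2 + (6 - 5))*(-4) = (-2 + 1)*(-4) = -1*(-4) = 4)
128 + 120*f = 128 + 120*4 = 128 + 480 = 608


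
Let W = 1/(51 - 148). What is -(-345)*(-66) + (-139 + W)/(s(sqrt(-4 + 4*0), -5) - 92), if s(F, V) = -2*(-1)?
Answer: -99384308/4365 ≈ -22768.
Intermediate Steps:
W = -1/97 (W = 1/(-97) = -1/97 ≈ -0.010309)
s(F, V) = 2
-(-345)*(-66) + (-139 + W)/(s(sqrt(-4 + 4*0), -5) - 92) = -(-345)*(-66) + (-139 - 1/97)/(2 - 92) = -69*330 - 13484/97/(-90) = -22770 - 13484/97*(-1/90) = -22770 + 6742/4365 = -99384308/4365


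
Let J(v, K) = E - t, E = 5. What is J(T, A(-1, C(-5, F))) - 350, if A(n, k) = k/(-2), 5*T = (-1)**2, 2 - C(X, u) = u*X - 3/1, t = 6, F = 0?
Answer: -351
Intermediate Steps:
C(X, u) = 5 - X*u (C(X, u) = 2 - (u*X - 3/1) = 2 - (X*u - 3*1) = 2 - (X*u - 3) = 2 - (-3 + X*u) = 2 + (3 - X*u) = 5 - X*u)
T = 1/5 (T = (1/5)*(-1)**2 = (1/5)*1 = 1/5 ≈ 0.20000)
A(n, k) = -k/2 (A(n, k) = k*(-1/2) = -k/2)
J(v, K) = -1 (J(v, K) = 5 - 1*6 = 5 - 6 = -1)
J(T, A(-1, C(-5, F))) - 350 = -1 - 350 = -351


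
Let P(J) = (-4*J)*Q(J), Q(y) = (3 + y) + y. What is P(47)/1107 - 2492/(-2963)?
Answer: -51274624/3280041 ≈ -15.632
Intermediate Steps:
Q(y) = 3 + 2*y
P(J) = -4*J*(3 + 2*J) (P(J) = (-4*J)*(3 + 2*J) = -4*J*(3 + 2*J))
P(47)/1107 - 2492/(-2963) = -4*47*(3 + 2*47)/1107 - 2492/(-2963) = -4*47*(3 + 94)*(1/1107) - 2492*(-1/2963) = -4*47*97*(1/1107) + 2492/2963 = -18236*1/1107 + 2492/2963 = -18236/1107 + 2492/2963 = -51274624/3280041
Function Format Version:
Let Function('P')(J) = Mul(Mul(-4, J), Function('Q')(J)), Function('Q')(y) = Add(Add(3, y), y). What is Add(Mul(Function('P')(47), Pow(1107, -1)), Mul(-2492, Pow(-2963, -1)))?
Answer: Rational(-51274624, 3280041) ≈ -15.632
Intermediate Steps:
Function('Q')(y) = Add(3, Mul(2, y))
Function('P')(J) = Mul(-4, J, Add(3, Mul(2, J))) (Function('P')(J) = Mul(Mul(-4, J), Add(3, Mul(2, J))) = Mul(-4, J, Add(3, Mul(2, J))))
Add(Mul(Function('P')(47), Pow(1107, -1)), Mul(-2492, Pow(-2963, -1))) = Add(Mul(Mul(-4, 47, Add(3, Mul(2, 47))), Pow(1107, -1)), Mul(-2492, Pow(-2963, -1))) = Add(Mul(Mul(-4, 47, Add(3, 94)), Rational(1, 1107)), Mul(-2492, Rational(-1, 2963))) = Add(Mul(Mul(-4, 47, 97), Rational(1, 1107)), Rational(2492, 2963)) = Add(Mul(-18236, Rational(1, 1107)), Rational(2492, 2963)) = Add(Rational(-18236, 1107), Rational(2492, 2963)) = Rational(-51274624, 3280041)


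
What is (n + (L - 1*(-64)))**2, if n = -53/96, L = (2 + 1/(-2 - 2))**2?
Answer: 40768225/9216 ≈ 4423.6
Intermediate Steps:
L = 49/16 (L = (2 + 1/(-4))**2 = (2 - 1/4)**2 = (7/4)**2 = 49/16 ≈ 3.0625)
n = -53/96 (n = -53*1/96 = -53/96 ≈ -0.55208)
(n + (L - 1*(-64)))**2 = (-53/96 + (49/16 - 1*(-64)))**2 = (-53/96 + (49/16 + 64))**2 = (-53/96 + 1073/16)**2 = (6385/96)**2 = 40768225/9216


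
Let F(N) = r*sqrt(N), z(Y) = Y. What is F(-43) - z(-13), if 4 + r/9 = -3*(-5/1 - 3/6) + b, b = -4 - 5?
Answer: 13 + 63*I*sqrt(43)/2 ≈ 13.0 + 206.56*I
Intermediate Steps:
b = -9
r = 63/2 (r = -36 + 9*(-3*(-5/1 - 3/6) - 9) = -36 + 9*(-3*(-5*1 - 3*1/6) - 9) = -36 + 9*(-3*(-5 - 1/2) - 9) = -36 + 9*(-3*(-11/2) - 9) = -36 + 9*(33/2 - 9) = -36 + 9*(15/2) = -36 + 135/2 = 63/2 ≈ 31.500)
F(N) = 63*sqrt(N)/2
F(-43) - z(-13) = 63*sqrt(-43)/2 - 1*(-13) = 63*(I*sqrt(43))/2 + 13 = 63*I*sqrt(43)/2 + 13 = 13 + 63*I*sqrt(43)/2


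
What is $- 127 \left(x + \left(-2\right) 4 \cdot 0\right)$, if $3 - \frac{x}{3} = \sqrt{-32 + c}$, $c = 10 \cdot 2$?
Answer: $-1143 + 762 i \sqrt{3} \approx -1143.0 + 1319.8 i$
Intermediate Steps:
$c = 20$
$x = 9 - 6 i \sqrt{3}$ ($x = 9 - 3 \sqrt{-32 + 20} = 9 - 3 \sqrt{-12} = 9 - 3 \cdot 2 i \sqrt{3} = 9 - 6 i \sqrt{3} \approx 9.0 - 10.392 i$)
$- 127 \left(x + \left(-2\right) 4 \cdot 0\right) = - 127 \left(\left(9 - 6 i \sqrt{3}\right) + \left(-2\right) 4 \cdot 0\right) = - 127 \left(\left(9 - 6 i \sqrt{3}\right) - 0\right) = - 127 \left(\left(9 - 6 i \sqrt{3}\right) + 0\right) = - 127 \left(9 - 6 i \sqrt{3}\right) = -1143 + 762 i \sqrt{3}$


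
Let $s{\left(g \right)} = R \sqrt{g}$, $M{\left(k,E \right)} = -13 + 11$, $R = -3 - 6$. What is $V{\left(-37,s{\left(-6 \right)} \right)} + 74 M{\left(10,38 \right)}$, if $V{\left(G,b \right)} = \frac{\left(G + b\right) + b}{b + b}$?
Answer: $-147 - \frac{37 i \sqrt{6}}{108} \approx -147.0 - 0.83918 i$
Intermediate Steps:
$R = -9$ ($R = -3 - 6 = -9$)
$M{\left(k,E \right)} = -2$
$s{\left(g \right)} = - 9 \sqrt{g}$
$V{\left(G,b \right)} = \frac{G + 2 b}{2 b}$
$V{\left(-37,s{\left(-6 \right)} \right)} + 74 M{\left(10,38 \right)} = \frac{- 9 \sqrt{-6} + \frac{1}{2} \left(-37\right)}{\left(-9\right) \sqrt{-6}} + 74 \left(-2\right) = \frac{- 9 i \sqrt{6} - \frac{37}{2}}{\left(-9\right) i \sqrt{6}} - 148 = \frac{i \sqrt{6}}{54} \left(- \frac{37}{2} - 9 i \sqrt{6}\right) - 148 = \frac{i \sqrt{6} \left(- \frac{37}{2} - 9 i \sqrt{6}\right)}{54} - 148 = -148 + \frac{i \sqrt{6} \left(- \frac{37}{2} - 9 i \sqrt{6}\right)}{54}$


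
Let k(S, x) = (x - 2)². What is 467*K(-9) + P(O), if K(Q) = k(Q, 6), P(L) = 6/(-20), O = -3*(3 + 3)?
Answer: 74717/10 ≈ 7471.7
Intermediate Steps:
k(S, x) = (-2 + x)²
O = -18 (O = -3*6 = -18)
P(L) = -3/10 (P(L) = 6*(-1/20) = -3/10)
K(Q) = 16 (K(Q) = (-2 + 6)² = 4² = 16)
467*K(-9) + P(O) = 467*16 - 3/10 = 7472 - 3/10 = 74717/10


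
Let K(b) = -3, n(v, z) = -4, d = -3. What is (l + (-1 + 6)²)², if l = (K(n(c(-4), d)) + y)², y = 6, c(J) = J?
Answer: 1156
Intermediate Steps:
l = 9 (l = (-3 + 6)² = 3² = 9)
(l + (-1 + 6)²)² = (9 + (-1 + 6)²)² = (9 + 5²)² = (9 + 25)² = 34² = 1156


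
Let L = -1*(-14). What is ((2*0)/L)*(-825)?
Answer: 0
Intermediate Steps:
L = 14
((2*0)/L)*(-825) = ((2*0)/14)*(-825) = (0*(1/14))*(-825) = 0*(-825) = 0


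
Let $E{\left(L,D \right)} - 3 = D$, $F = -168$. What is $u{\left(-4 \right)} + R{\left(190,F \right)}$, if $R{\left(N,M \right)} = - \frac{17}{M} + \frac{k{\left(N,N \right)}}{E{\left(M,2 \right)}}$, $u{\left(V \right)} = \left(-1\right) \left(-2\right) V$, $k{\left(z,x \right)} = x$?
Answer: $\frac{5057}{168} \approx 30.101$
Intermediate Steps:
$E{\left(L,D \right)} = 3 + D$
$u{\left(V \right)} = 2 V$
$R{\left(N,M \right)} = - \frac{17}{M} + \frac{N}{5}$ ($R{\left(N,M \right)} = - \frac{17}{M} + \frac{N}{3 + 2} = - \frac{17}{M} + \frac{N}{5}$)
$u{\left(-4 \right)} + R{\left(190,F \right)} = 2 \left(-4\right) + \left(- \frac{17}{-168} + \frac{1}{5} \cdot 190\right) = -8 + \left(\left(-17\right) \left(- \frac{1}{168}\right) + 38\right) = -8 + \left(\frac{17}{168} + 38\right) = -8 + \frac{6401}{168} = \frac{5057}{168}$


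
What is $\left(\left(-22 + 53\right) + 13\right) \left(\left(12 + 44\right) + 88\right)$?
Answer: $6336$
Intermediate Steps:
$\left(\left(-22 + 53\right) + 13\right) \left(\left(12 + 44\right) + 88\right) = \left(31 + 13\right) \left(56 + 88\right) = 44 \cdot 144 = 6336$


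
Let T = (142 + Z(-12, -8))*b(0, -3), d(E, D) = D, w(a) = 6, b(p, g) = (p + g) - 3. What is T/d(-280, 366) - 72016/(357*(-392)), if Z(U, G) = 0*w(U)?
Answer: -276412/152439 ≈ -1.8133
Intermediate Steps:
b(p, g) = -3 + g + p (b(p, g) = (g + p) - 3 = -3 + g + p)
Z(U, G) = 0 (Z(U, G) = 0*6 = 0)
T = -852 (T = (142 + 0)*(-3 - 3 + 0) = 142*(-6) = -852)
T/d(-280, 366) - 72016/(357*(-392)) = -852/366 - 72016/(357*(-392)) = -852*1/366 - 72016/(-139944) = -142/61 - 72016*(-1/139944) = -142/61 + 1286/2499 = -276412/152439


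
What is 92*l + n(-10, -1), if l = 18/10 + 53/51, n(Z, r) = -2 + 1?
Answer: 66353/255 ≈ 260.21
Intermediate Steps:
n(Z, r) = -1
l = 724/255 (l = 18*(⅒) + 53*(1/51) = 9/5 + 53/51 = 724/255 ≈ 2.8392)
92*l + n(-10, -1) = 92*(724/255) - 1 = 66608/255 - 1 = 66353/255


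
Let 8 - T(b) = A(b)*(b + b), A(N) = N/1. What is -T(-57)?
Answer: 6490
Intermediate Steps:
A(N) = N (A(N) = N*1 = N)
T(b) = 8 - 2*b² (T(b) = 8 - b*(b + b) = 8 - b*2*b = 8 - 2*b²)
-T(-57) = -(8 - 2*(-57)²) = -(8 - 2*3249) = -(8 - 6498) = -1*(-6490) = 6490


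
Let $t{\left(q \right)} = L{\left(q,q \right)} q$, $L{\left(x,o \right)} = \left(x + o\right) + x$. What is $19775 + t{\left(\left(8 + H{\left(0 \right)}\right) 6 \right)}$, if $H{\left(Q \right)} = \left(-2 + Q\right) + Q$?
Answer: $23663$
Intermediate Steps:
$H{\left(Q \right)} = -2 + 2 Q$
$L{\left(x,o \right)} = o + 2 x$ ($L{\left(x,o \right)} = \left(o + x\right) + x = o + 2 x$)
$t{\left(q \right)} = 3 q^{2}$ ($t{\left(q \right)} = \left(q + 2 q\right) q = 3 q q = 3 q^{2}$)
$19775 + t{\left(\left(8 + H{\left(0 \right)}\right) 6 \right)} = 19775 + 3 \left(\left(8 + \left(-2 + 2 \cdot 0\right)\right) 6\right)^{2} = 19775 + 3 \left(\left(8 + \left(-2 + 0\right)\right) 6\right)^{2} = 19775 + 3 \left(\left(8 - 2\right) 6\right)^{2} = 19775 + 3 \left(6 \cdot 6\right)^{2} = 19775 + 3 \cdot 36^{2} = 19775 + 3 \cdot 1296 = 19775 + 3888 = 23663$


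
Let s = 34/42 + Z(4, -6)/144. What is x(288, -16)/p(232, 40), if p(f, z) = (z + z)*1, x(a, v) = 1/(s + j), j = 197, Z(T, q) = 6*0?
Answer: 21/332320 ≈ 6.3192e-5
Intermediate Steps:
Z(T, q) = 0
s = 17/21 (s = 34/42 + 0/144 = 34*(1/42) + 0*(1/144) = 17/21 + 0 = 17/21 ≈ 0.80952)
x(a, v) = 21/4154 (x(a, v) = 1/(17/21 + 197) = 1/(4154/21) = 21/4154)
p(f, z) = 2*z (p(f, z) = (2*z)*1 = 2*z)
x(288, -16)/p(232, 40) = 21/(4154*((2*40))) = (21/4154)/80 = (21/4154)*(1/80) = 21/332320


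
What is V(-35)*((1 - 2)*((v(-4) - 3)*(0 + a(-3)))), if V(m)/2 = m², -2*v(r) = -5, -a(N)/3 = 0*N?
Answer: 0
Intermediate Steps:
a(N) = 0 (a(N) = -0*N = -3*0 = 0)
v(r) = 5/2 (v(r) = -½*(-5) = 5/2)
V(m) = 2*m²
V(-35)*((1 - 2)*((v(-4) - 3)*(0 + a(-3)))) = (2*(-35)²)*((1 - 2)*((5/2 - 3)*(0 + 0))) = (2*1225)*(-(-1)*0/2) = 2450*(-1*0) = 2450*0 = 0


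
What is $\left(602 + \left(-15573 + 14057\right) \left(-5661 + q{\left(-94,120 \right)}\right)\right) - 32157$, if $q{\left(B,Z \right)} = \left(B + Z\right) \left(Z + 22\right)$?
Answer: $2953449$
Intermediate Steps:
$q{\left(B,Z \right)} = \left(22 + Z\right) \left(B + Z\right)$ ($q{\left(B,Z \right)} = \left(B + Z\right) \left(22 + Z\right) = \left(22 + Z\right) \left(B + Z\right)$)
$\left(602 + \left(-15573 + 14057\right) \left(-5661 + q{\left(-94,120 \right)}\right)\right) - 32157 = \left(602 + \left(-15573 + 14057\right) \left(-5661 + \left(120^{2} + 22 \left(-94\right) + 22 \cdot 120 - 11280\right)\right)\right) - 32157 = \left(602 - 1516 \left(-5661 + \left(14400 - 2068 + 2640 - 11280\right)\right)\right) - 32157 = \left(602 - 1516 \left(-5661 + 3692\right)\right) - 32157 = \left(602 - -2985004\right) - 32157 = \left(602 + 2985004\right) - 32157 = 2985606 - 32157 = 2953449$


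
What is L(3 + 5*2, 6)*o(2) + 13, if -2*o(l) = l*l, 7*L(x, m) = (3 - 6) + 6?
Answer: 85/7 ≈ 12.143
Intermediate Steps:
L(x, m) = 3/7 (L(x, m) = ((3 - 6) + 6)/7 = (-3 + 6)/7 = (1/7)*3 = 3/7)
o(l) = -l**2/2 (o(l) = -l*l/2 = -l**2/2)
L(3 + 5*2, 6)*o(2) + 13 = 3*(-1/2*2**2)/7 + 13 = 3*(-1/2*4)/7 + 13 = (3/7)*(-2) + 13 = -6/7 + 13 = 85/7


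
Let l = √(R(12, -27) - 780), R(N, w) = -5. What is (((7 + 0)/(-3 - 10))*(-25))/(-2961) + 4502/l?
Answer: -25/5499 - 4502*I*√785/785 ≈ -0.0045463 - 160.68*I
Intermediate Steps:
l = I*√785 (l = √(-5 - 780) = √(-785) = I*√785 ≈ 28.018*I)
(((7 + 0)/(-3 - 10))*(-25))/(-2961) + 4502/l = (((7 + 0)/(-3 - 10))*(-25))/(-2961) + 4502/((I*√785)) = ((7/(-13))*(-25))*(-1/2961) + 4502*(-I*√785/785) = ((7*(-1/13))*(-25))*(-1/2961) - 4502*I*√785/785 = -7/13*(-25)*(-1/2961) - 4502*I*√785/785 = (175/13)*(-1/2961) - 4502*I*√785/785 = -25/5499 - 4502*I*√785/785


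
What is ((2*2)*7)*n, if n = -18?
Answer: -504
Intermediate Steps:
((2*2)*7)*n = ((2*2)*7)*(-18) = (4*7)*(-18) = 28*(-18) = -504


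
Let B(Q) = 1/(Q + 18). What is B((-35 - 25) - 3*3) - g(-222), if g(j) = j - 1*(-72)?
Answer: 7649/51 ≈ 149.98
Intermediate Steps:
B(Q) = 1/(18 + Q)
g(j) = 72 + j (g(j) = j + 72 = 72 + j)
B((-35 - 25) - 3*3) - g(-222) = 1/(18 + ((-35 - 25) - 3*3)) - (72 - 222) = 1/(18 + (-60 - 9)) - 1*(-150) = 1/(18 - 69) + 150 = 1/(-51) + 150 = -1/51 + 150 = 7649/51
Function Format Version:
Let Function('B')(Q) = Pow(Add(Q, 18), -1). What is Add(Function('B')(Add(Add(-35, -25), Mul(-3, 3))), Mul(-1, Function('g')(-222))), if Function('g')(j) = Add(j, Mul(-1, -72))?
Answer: Rational(7649, 51) ≈ 149.98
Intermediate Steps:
Function('B')(Q) = Pow(Add(18, Q), -1)
Function('g')(j) = Add(72, j) (Function('g')(j) = Add(j, 72) = Add(72, j))
Add(Function('B')(Add(Add(-35, -25), Mul(-3, 3))), Mul(-1, Function('g')(-222))) = Add(Pow(Add(18, Add(Add(-35, -25), Mul(-3, 3))), -1), Mul(-1, Add(72, -222))) = Add(Pow(Add(18, Add(-60, -9)), -1), Mul(-1, -150)) = Add(Pow(Add(18, -69), -1), 150) = Add(Pow(-51, -1), 150) = Add(Rational(-1, 51), 150) = Rational(7649, 51)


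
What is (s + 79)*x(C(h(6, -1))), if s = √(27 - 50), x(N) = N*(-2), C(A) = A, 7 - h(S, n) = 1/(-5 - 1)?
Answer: -3397/3 - 43*I*√23/3 ≈ -1132.3 - 68.74*I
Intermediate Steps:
h(S, n) = 43/6 (h(S, n) = 7 - 1/(-5 - 1) = 7 - 1/(-6) = 7 - 1*(-⅙) = 7 + ⅙ = 43/6)
x(N) = -2*N
s = I*√23 (s = √(-23) = I*√23 ≈ 4.7958*I)
(s + 79)*x(C(h(6, -1))) = (I*√23 + 79)*(-2*43/6) = (79 + I*√23)*(-43/3) = -3397/3 - 43*I*√23/3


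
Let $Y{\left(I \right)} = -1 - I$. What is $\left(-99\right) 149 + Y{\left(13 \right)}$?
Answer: $-14765$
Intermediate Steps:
$\left(-99\right) 149 + Y{\left(13 \right)} = \left(-99\right) 149 - 14 = -14751 - 14 = -14765$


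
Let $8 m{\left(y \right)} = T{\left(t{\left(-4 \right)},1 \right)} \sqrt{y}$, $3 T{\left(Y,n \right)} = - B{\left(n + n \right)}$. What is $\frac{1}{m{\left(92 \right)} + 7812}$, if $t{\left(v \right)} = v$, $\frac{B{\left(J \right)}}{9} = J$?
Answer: $\frac{3472}{27123241} + \frac{2 \sqrt{23}}{81369723} \approx 0.00012813$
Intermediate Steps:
$B{\left(J \right)} = 9 J$
$T{\left(Y,n \right)} = - 6 n$ ($T{\left(Y,n \right)} = \frac{\left(-1\right) 9 \left(n + n\right)}{3} = \frac{\left(-1\right) 9 \cdot 2 n}{3} = \frac{\left(-1\right) 18 n}{3} = \frac{\left(-18\right) n}{3} = - 6 n$)
$m{\left(y \right)} = - \frac{3 \sqrt{y}}{4}$ ($m{\left(y \right)} = \frac{\left(-6\right) 1 \sqrt{y}}{8} = \frac{\left(-6\right) \sqrt{y}}{8} = - \frac{3 \sqrt{y}}{4}$)
$\frac{1}{m{\left(92 \right)} + 7812} = \frac{1}{- \frac{3 \sqrt{92}}{4} + 7812} = \frac{1}{- \frac{3 \cdot 2 \sqrt{23}}{4} + 7812} = \frac{1}{- \frac{3 \sqrt{23}}{2} + 7812} = \frac{1}{7812 - \frac{3 \sqrt{23}}{2}}$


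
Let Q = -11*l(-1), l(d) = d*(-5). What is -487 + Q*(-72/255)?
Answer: -8015/17 ≈ -471.47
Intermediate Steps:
l(d) = -5*d
Q = -55 (Q = -(-55)*(-1) = -11*5 = -55)
-487 + Q*(-72/255) = -487 - (-3960)/255 = -487 - 55*(-24/85) = -487 + 264/17 = -8015/17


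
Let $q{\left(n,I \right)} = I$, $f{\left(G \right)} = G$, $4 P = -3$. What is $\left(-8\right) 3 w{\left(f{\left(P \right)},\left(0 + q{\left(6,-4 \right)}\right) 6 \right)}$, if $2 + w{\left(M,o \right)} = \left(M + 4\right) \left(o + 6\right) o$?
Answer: $-33648$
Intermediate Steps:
$P = - \frac{3}{4}$ ($P = \frac{1}{4} \left(-3\right) = - \frac{3}{4} \approx -0.75$)
$w{\left(M,o \right)} = -2 + o \left(4 + M\right) \left(6 + o\right)$ ($w{\left(M,o \right)} = -2 + \left(M + 4\right) \left(o + 6\right) o = -2 + \left(4 + M\right) \left(6 + o\right) o = -2 + o \left(4 + M\right) \left(6 + o\right)$)
$\left(-8\right) 3 w{\left(f{\left(P \right)},\left(0 + q{\left(6,-4 \right)}\right) 6 \right)} = \left(-8\right) 3 \left(-2 + 4 \left(\left(0 - 4\right) 6\right)^{2} + 24 \left(0 - 4\right) 6 - \frac{3 \left(\left(0 - 4\right) 6\right)^{2}}{4} + 6 \left(- \frac{3}{4}\right) \left(0 - 4\right) 6\right) = - 24 \left(-2 + 4 \left(\left(-4\right) 6\right)^{2} + 24 \left(\left(-4\right) 6\right) - \frac{3 \left(\left(-4\right) 6\right)^{2}}{4} + 6 \left(- \frac{3}{4}\right) \left(\left(-4\right) 6\right)\right) = - 24 \left(-2 + 4 \left(-24\right)^{2} + 24 \left(-24\right) - \frac{3 \left(-24\right)^{2}}{4} + 6 \left(- \frac{3}{4}\right) \left(-24\right)\right) = - 24 \left(-2 + 4 \cdot 576 - 576 - 432 + 108\right) = - 24 \left(-2 + 2304 - 576 - 432 + 108\right) = \left(-24\right) 1402 = -33648$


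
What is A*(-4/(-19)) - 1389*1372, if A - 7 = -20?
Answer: -36208504/19 ≈ -1.9057e+6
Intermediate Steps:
A = -13 (A = 7 - 20 = -13)
A*(-4/(-19)) - 1389*1372 = -(-52)/(-19) - 1389*1372 = -(-52)*(-1)/19 - 1905708 = -13*4/19 - 1905708 = -52/19 - 1905708 = -36208504/19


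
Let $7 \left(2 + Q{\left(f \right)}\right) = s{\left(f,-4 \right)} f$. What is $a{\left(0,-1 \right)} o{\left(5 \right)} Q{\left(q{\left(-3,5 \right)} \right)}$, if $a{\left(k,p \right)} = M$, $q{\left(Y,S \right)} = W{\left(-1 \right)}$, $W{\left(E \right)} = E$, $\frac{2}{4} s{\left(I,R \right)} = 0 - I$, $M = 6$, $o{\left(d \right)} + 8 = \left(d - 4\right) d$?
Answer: $\frac{288}{7} \approx 41.143$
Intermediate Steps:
$o{\left(d \right)} = -8 + d \left(-4 + d\right)$ ($o{\left(d \right)} = -8 + \left(d - 4\right) d = -8 + \left(-4 + d\right) d = -8 + d \left(-4 + d\right)$)
$s{\left(I,R \right)} = - 2 I$ ($s{\left(I,R \right)} = 2 \left(0 - I\right) = 2 \left(- I\right) = - 2 I$)
$q{\left(Y,S \right)} = -1$
$a{\left(k,p \right)} = 6$
$Q{\left(f \right)} = -2 - \frac{2 f^{2}}{7}$ ($Q{\left(f \right)} = -2 + \frac{- 2 f f}{7} = -2 + \frac{\left(-2\right) f^{2}}{7} = -2 - \frac{2 f^{2}}{7}$)
$a{\left(0,-1 \right)} o{\left(5 \right)} Q{\left(q{\left(-3,5 \right)} \right)} = 6 \left(-8 + 5^{2} - 20\right) \left(-2 - \frac{2 \left(-1\right)^{2}}{7}\right) = 6 \left(-8 + 25 - 20\right) \left(-2 - \frac{2}{7}\right) = 6 \left(-3\right) \left(-2 - \frac{2}{7}\right) = \left(-18\right) \left(- \frac{16}{7}\right) = \frac{288}{7}$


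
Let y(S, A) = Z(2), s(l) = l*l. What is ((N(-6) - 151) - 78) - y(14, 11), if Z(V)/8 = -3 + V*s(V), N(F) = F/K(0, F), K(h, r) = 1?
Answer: -275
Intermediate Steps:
s(l) = l²
N(F) = F (N(F) = F/1 = F*1 = F)
Z(V) = -24 + 8*V³ (Z(V) = 8*(-3 + V*V²) = 8*(-3 + V³) = -24 + 8*V³)
y(S, A) = 40 (y(S, A) = -24 + 8*2³ = -24 + 8*8 = -24 + 64 = 40)
((N(-6) - 151) - 78) - y(14, 11) = ((-6 - 151) - 78) - 1*40 = (-157 - 78) - 40 = -235 - 40 = -275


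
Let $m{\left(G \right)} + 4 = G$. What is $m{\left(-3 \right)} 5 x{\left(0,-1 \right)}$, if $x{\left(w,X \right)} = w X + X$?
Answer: $35$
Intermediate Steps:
$m{\left(G \right)} = -4 + G$
$x{\left(w,X \right)} = X + X w$ ($x{\left(w,X \right)} = X w + X = X + X w$)
$m{\left(-3 \right)} 5 x{\left(0,-1 \right)} = \left(-4 - 3\right) 5 \left(- (1 + 0)\right) = \left(-7\right) 5 \left(\left(-1\right) 1\right) = \left(-35\right) \left(-1\right) = 35$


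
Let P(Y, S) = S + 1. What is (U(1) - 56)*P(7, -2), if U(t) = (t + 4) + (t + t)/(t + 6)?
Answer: 355/7 ≈ 50.714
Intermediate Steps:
U(t) = 4 + t + 2*t/(6 + t) (U(t) = (4 + t) + (2*t)/(6 + t) = (4 + t) + 2*t/(6 + t) = 4 + t + 2*t/(6 + t))
P(Y, S) = 1 + S
(U(1) - 56)*P(7, -2) = ((24 + 1² + 12*1)/(6 + 1) - 56)*(1 - 2) = ((24 + 1 + 12)/7 - 56)*(-1) = ((⅐)*37 - 56)*(-1) = (37/7 - 56)*(-1) = -355/7*(-1) = 355/7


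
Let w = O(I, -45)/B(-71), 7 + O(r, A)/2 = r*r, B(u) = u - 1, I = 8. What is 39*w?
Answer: -247/4 ≈ -61.750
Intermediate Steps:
B(u) = -1 + u
O(r, A) = -14 + 2*r² (O(r, A) = -14 + 2*(r*r) = -14 + 2*r²)
w = -19/12 (w = (-14 + 2*8²)/(-1 - 71) = (-14 + 2*64)/(-72) = (-14 + 128)*(-1/72) = 114*(-1/72) = -19/12 ≈ -1.5833)
39*w = 39*(-19/12) = -247/4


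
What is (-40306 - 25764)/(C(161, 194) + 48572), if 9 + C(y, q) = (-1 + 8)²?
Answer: -33035/24306 ≈ -1.3591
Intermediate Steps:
C(y, q) = 40 (C(y, q) = -9 + (-1 + 8)² = -9 + 7² = -9 + 49 = 40)
(-40306 - 25764)/(C(161, 194) + 48572) = (-40306 - 25764)/(40 + 48572) = -66070/48612 = -66070*1/48612 = -33035/24306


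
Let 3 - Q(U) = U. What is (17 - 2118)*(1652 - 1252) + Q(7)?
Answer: -840404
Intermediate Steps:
Q(U) = 3 - U
(17 - 2118)*(1652 - 1252) + Q(7) = (17 - 2118)*(1652 - 1252) + (3 - 1*7) = -2101*400 + (3 - 7) = -840400 - 4 = -840404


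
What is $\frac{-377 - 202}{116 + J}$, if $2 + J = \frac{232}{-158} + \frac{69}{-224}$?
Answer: $- \frac{10245984}{1985909} \approx -5.1593$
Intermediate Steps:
$J = - \frac{66827}{17696}$ ($J = -2 + \left(\frac{232}{-158} + \frac{69}{-224}\right) = -2 + \left(232 \left(- \frac{1}{158}\right) + 69 \left(- \frac{1}{224}\right)\right) = -2 - \frac{31435}{17696} = - \frac{66827}{17696} \approx -3.7764$)
$\frac{-377 - 202}{116 + J} = \frac{-377 - 202}{116 - \frac{66827}{17696}} = - \frac{579}{\frac{1985909}{17696}} = \left(-579\right) \frac{17696}{1985909} = - \frac{10245984}{1985909}$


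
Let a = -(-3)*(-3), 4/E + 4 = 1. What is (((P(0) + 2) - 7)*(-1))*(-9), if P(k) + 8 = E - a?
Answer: -48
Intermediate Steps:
E = -4/3 (E = 4/(-4 + 1) = 4/(-3) = 4*(-⅓) = -4/3 ≈ -1.3333)
a = -9 (a = -1*9 = -9)
P(k) = -⅓ (P(k) = -8 + (-4/3 - 1*(-9)) = -8 + (-4/3 + 9) = -8 + 23/3 = -⅓)
(((P(0) + 2) - 7)*(-1))*(-9) = (((-⅓ + 2) - 7)*(-1))*(-9) = ((5/3 - 7)*(-1))*(-9) = -16/3*(-1)*(-9) = (16/3)*(-9) = -48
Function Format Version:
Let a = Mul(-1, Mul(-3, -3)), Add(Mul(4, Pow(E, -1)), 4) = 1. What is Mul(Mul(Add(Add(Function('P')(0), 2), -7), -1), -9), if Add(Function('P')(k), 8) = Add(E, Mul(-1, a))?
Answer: -48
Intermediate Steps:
E = Rational(-4, 3) (E = Mul(4, Pow(Add(-4, 1), -1)) = Mul(4, Pow(-3, -1)) = Mul(4, Rational(-1, 3)) = Rational(-4, 3) ≈ -1.3333)
a = -9 (a = Mul(-1, 9) = -9)
Function('P')(k) = Rational(-1, 3) (Function('P')(k) = Add(-8, Add(Rational(-4, 3), Mul(-1, -9))) = Add(-8, Add(Rational(-4, 3), 9)) = Add(-8, Rational(23, 3)) = Rational(-1, 3))
Mul(Mul(Add(Add(Function('P')(0), 2), -7), -1), -9) = Mul(Mul(Add(Add(Rational(-1, 3), 2), -7), -1), -9) = Mul(Mul(Add(Rational(5, 3), -7), -1), -9) = Mul(Mul(Rational(-16, 3), -1), -9) = Mul(Rational(16, 3), -9) = -48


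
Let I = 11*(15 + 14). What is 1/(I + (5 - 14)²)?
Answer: 1/400 ≈ 0.0025000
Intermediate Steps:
I = 319 (I = 11*29 = 319)
1/(I + (5 - 14)²) = 1/(319 + (5 - 14)²) = 1/(319 + (-9)²) = 1/(319 + 81) = 1/400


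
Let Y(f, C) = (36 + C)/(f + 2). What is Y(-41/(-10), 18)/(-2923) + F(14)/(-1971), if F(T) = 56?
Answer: -11049308/351435213 ≈ -0.031440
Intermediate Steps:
Y(f, C) = (36 + C)/(2 + f)
Y(-41/(-10), 18)/(-2923) + F(14)/(-1971) = ((36 + 18)/(2 - 41/(-10)))/(-2923) + 56/(-1971) = (54/(2 - 41*(-⅒)))*(-1/2923) + 56*(-1/1971) = (54/(2 + 41/10))*(-1/2923) - 56/1971 = (54/(61/10))*(-1/2923) - 56/1971 = ((10/61)*54)*(-1/2923) - 56/1971 = (540/61)*(-1/2923) - 56/1971 = -540/178303 - 56/1971 = -11049308/351435213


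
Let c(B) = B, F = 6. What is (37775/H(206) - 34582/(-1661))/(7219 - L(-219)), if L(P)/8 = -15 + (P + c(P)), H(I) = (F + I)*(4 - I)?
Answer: 1418195293/771269789752 ≈ 0.0018388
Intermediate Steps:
H(I) = (4 - I)*(6 + I) (H(I) = (6 + I)*(4 - I) = (4 - I)*(6 + I))
L(P) = -120 + 16*P (L(P) = 8*(-15 + (P + P)) = 8*(-15 + 2*P) = -120 + 16*P)
(37775/H(206) - 34582/(-1661))/(7219 - L(-219)) = (37775/(24 - 1*206² - 2*206) - 34582/(-1661))/(7219 - (-120 + 16*(-219))) = (37775/(24 - 1*42436 - 412) - 34582*(-1/1661))/(7219 - (-120 - 3504)) = (37775/(24 - 42436 - 412) + 34582/1661)/(7219 - 1*(-3624)) = (37775/(-42824) + 34582/1661)/(7219 + 3624) = (37775*(-1/42824) + 34582/1661)/10843 = (-37775/42824 + 34582/1661)*(1/10843) = (1418195293/71130664)*(1/10843) = 1418195293/771269789752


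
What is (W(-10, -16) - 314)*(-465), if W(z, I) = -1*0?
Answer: 146010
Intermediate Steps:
W(z, I) = 0
(W(-10, -16) - 314)*(-465) = (0 - 314)*(-465) = -314*(-465) = 146010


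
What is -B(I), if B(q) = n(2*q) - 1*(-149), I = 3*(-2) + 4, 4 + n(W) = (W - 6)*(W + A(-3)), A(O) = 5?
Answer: -135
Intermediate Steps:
n(W) = -4 + (-6 + W)*(5 + W) (n(W) = -4 + (W - 6)*(W + 5) = -4 + (-6 + W)*(5 + W))
I = -2 (I = -6 + 4 = -2)
B(q) = 115 - 2*q + 4*q² (B(q) = (-34 + (2*q)² - 2*q) - 1*(-149) = (-34 + 4*q² - 2*q) + 149 = (-34 - 2*q + 4*q²) + 149 = 115 - 2*q + 4*q²)
-B(I) = -(115 - 2*(-2) + 4*(-2)²) = -(115 + 4 + 4*4) = -(115 + 4 + 16) = -1*135 = -135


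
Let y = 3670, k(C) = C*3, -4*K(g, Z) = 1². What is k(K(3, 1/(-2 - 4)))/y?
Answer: -3/14680 ≈ -0.00020436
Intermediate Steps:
K(g, Z) = -¼ (K(g, Z) = -¼*1² = -¼*1 = -¼)
k(C) = 3*C
k(K(3, 1/(-2 - 4)))/y = (3*(-¼))/3670 = -¾*1/3670 = -3/14680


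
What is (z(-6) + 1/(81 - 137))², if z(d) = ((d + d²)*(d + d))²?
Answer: 52672743244801/3136 ≈ 1.6796e+10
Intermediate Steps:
z(d) = 4*d²*(d + d²)² (z(d) = ((d + d²)*(2*d))² = (2*d*(d + d²))² = 4*d²*(d + d²)²)
(z(-6) + 1/(81 - 137))² = (4*(-6)⁴*(1 - 6)² + 1/(81 - 137))² = (4*1296*(-5)² + 1/(-56))² = (4*1296*25 - 1/56)² = (129600 - 1/56)² = (7257599/56)² = 52672743244801/3136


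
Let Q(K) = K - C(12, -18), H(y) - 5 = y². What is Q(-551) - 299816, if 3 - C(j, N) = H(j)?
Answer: -300221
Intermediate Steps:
H(y) = 5 + y²
C(j, N) = -2 - j² (C(j, N) = 3 - (5 + j²) = 3 + (-5 - j²) = -2 - j²)
Q(K) = 146 + K (Q(K) = K - (-2 - 1*12²) = K - (-2 - 1*144) = K - (-2 - 144) = K - 1*(-146) = K + 146 = 146 + K)
Q(-551) - 299816 = (146 - 551) - 299816 = -405 - 299816 = -300221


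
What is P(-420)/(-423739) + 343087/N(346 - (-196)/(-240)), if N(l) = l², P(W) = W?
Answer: 523545789373620/181760946123019 ≈ 2.8804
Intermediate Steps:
P(-420)/(-423739) + 343087/N(346 - (-196)/(-240)) = -420/(-423739) + 343087/((346 - (-196)/(-240))²) = -420*(-1/423739) + 343087/((346 - (-196)*(-1)/240)²) = 420/423739 + 343087/((346 - 1*49/60)²) = 420/423739 + 343087/((346 - 49/60)²) = 420/423739 + 343087/((20711/60)²) = 420/423739 + 343087/(428945521/3600) = 420/423739 + 343087*(3600/428945521) = 420/423739 + 1235113200/428945521 = 523545789373620/181760946123019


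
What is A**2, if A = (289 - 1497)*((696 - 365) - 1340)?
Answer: 1485648952384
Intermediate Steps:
A = 1218872 (A = -1208*(331 - 1340) = -1208*(-1009) = 1218872)
A**2 = 1218872**2 = 1485648952384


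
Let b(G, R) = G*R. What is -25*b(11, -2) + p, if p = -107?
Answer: 443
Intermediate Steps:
-25*b(11, -2) + p = -275*(-2) - 107 = -25*(-22) - 107 = 550 - 107 = 443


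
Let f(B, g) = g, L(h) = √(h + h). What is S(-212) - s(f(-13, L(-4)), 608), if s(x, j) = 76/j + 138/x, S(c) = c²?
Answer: 359551/8 + 69*I*√2/2 ≈ 44944.0 + 48.79*I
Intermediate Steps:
L(h) = √2*√h (L(h) = √(2*h) = √2*√h)
S(-212) - s(f(-13, L(-4)), 608) = (-212)² - (76/608 + 138/((√2*√(-4)))) = 44944 - (76*(1/608) + 138/((√2*(2*I)))) = 44944 - (⅛ + 138/((2*I*√2))) = 44944 - (⅛ + 138*(-I*√2/4)) = 44944 - (⅛ - 69*I*√2/2) = 44944 + (-⅛ + 69*I*√2/2) = 359551/8 + 69*I*√2/2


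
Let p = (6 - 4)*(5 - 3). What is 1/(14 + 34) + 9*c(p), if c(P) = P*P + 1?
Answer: 7345/48 ≈ 153.02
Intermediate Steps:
p = 4 (p = 2*2 = 4)
c(P) = 1 + P² (c(P) = P² + 1 = 1 + P²)
1/(14 + 34) + 9*c(p) = 1/(14 + 34) + 9*(1 + 4²) = 1/48 + 9*(1 + 16) = 1/48 + 9*17 = 1/48 + 153 = 7345/48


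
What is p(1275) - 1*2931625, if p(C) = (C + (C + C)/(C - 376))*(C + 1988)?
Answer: 1112921950/899 ≈ 1.2380e+6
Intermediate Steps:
p(C) = (1988 + C)*(C + 2*C/(-376 + C)) (p(C) = (C + (2*C)/(-376 + C))*(1988 + C) = (C + 2*C/(-376 + C))*(1988 + C) = (1988 + C)*(C + 2*C/(-376 + C)))
p(1275) - 1*2931625 = 1275*(-743512 + 1275² + 1614*1275)/(-376 + 1275) - 1*2931625 = 1275*(-743512 + 1625625 + 2057850)/899 - 2931625 = 1275*(1/899)*2939963 - 2931625 = 3748452825/899 - 2931625 = 1112921950/899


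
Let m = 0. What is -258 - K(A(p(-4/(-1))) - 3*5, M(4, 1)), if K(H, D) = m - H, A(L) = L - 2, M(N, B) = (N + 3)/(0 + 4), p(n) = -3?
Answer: -278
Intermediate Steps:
M(N, B) = ¾ + N/4 (M(N, B) = (3 + N)/4 = (3 + N)*(¼) = ¾ + N/4)
A(L) = -2 + L
K(H, D) = -H (K(H, D) = 0 - H = -H)
-258 - K(A(p(-4/(-1))) - 3*5, M(4, 1)) = -258 - (-1)*((-2 - 3) - 3*5) = -258 - (-1)*(-5 - 15) = -258 - (-1)*(-20) = -258 - 1*20 = -258 - 20 = -278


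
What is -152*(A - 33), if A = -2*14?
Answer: 9272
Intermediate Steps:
A = -28
-152*(A - 33) = -152*(-28 - 33) = -152*(-61) = 9272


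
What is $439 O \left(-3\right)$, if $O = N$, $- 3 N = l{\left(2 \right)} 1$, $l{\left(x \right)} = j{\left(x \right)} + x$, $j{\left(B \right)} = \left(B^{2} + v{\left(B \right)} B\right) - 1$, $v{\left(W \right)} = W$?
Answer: $3951$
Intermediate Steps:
$j{\left(B \right)} = -1 + 2 B^{2}$ ($j{\left(B \right)} = \left(B^{2} + B B\right) - 1 = \left(B^{2} + B^{2}\right) - 1 = 2 B^{2} - 1 = -1 + 2 B^{2}$)
$l{\left(x \right)} = -1 + x + 2 x^{2}$ ($l{\left(x \right)} = \left(-1 + 2 x^{2}\right) + x = -1 + x + 2 x^{2}$)
$N = -3$ ($N = - \frac{\left(-1 + 2 + 2 \cdot 2^{2}\right) 1}{3} = - \frac{\left(-1 + 2 + 2 \cdot 4\right) 1}{3} = - \frac{\left(-1 + 2 + 8\right) 1}{3} = - \frac{9 \cdot 1}{3} = \left(- \frac{1}{3}\right) 9 = -3$)
$O = -3$
$439 O \left(-3\right) = 439 \left(\left(-3\right) \left(-3\right)\right) = 439 \cdot 9 = 3951$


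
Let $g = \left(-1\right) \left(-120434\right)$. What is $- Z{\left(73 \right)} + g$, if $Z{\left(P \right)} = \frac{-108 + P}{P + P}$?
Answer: $\frac{17583399}{146} \approx 1.2043 \cdot 10^{5}$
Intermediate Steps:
$Z{\left(P \right)} = \frac{-108 + P}{2 P}$
$g = 120434$
$- Z{\left(73 \right)} + g = - \frac{-108 + 73}{2 \cdot 73} + 120434 = - \frac{-35}{2 \cdot 73} + 120434 = \left(-1\right) \left(- \frac{35}{146}\right) + 120434 = \frac{35}{146} + 120434 = \frac{17583399}{146}$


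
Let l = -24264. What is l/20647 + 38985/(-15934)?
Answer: -1191545871/328989298 ≈ -3.6218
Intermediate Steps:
l/20647 + 38985/(-15934) = -24264/20647 + 38985/(-15934) = -24264*1/20647 + 38985*(-1/15934) = -24264/20647 - 38985/15934 = -1191545871/328989298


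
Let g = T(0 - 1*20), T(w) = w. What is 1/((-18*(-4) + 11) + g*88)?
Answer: -1/1677 ≈ -0.00059630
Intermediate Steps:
g = -20 (g = 0 - 1*20 = 0 - 20 = -20)
1/((-18*(-4) + 11) + g*88) = 1/((-18*(-4) + 11) - 20*88) = 1/((72 + 11) - 1760) = 1/(83 - 1760) = 1/(-1677) = -1/1677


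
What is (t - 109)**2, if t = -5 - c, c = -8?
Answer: 11236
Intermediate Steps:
t = 3 (t = -5 - 1*(-8) = -5 + 8 = 3)
(t - 109)**2 = (3 - 109)**2 = (-106)**2 = 11236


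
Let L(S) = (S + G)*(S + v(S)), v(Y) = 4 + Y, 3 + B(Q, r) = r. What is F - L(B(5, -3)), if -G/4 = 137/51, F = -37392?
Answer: -1913824/51 ≈ -37526.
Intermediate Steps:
B(Q, r) = -3 + r
G = -548/51 ≈ -10.745
L(S) = (4 + 2*S)*(-548/51 + S) (L(S) = (S - 548/51)*(S + (4 + S)) = (-548/51 + S)*(4 + 2*S) = (4 + 2*S)*(-548/51 + S))
F - L(B(5, -3)) = -37392 - (-2192/51 + 2*(-3 - 3)**2 - 892*(-3 - 3)/51) = -37392 - (-2192/51 + 2*(-6)**2 - 892/51*(-6)) = -37392 - (-2192/51 + 2*36 + 1784/17) = -37392 - (-2192/51 + 72 + 1784/17) = -37392 - 1*6832/51 = -37392 - 6832/51 = -1913824/51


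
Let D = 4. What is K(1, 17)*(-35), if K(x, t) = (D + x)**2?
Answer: -875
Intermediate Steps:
K(x, t) = (4 + x)**2
K(1, 17)*(-35) = (4 + 1)**2*(-35) = 5**2*(-35) = 25*(-35) = -875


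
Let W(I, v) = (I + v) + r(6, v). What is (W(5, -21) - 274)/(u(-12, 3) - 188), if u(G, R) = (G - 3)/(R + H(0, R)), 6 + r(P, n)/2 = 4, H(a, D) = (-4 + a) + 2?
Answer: 42/29 ≈ 1.4483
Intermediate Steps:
H(a, D) = -2 + a
r(P, n) = -4 (r(P, n) = -12 + 2*4 = -12 + 8 = -4)
u(G, R) = (-3 + G)/(-2 + R) (u(G, R) = (G - 3)/(R + (-2 + 0)) = (-3 + G)/(R - 2) = (-3 + G)/(-2 + R))
W(I, v) = -4 + I + v (W(I, v) = (I + v) - 4 = -4 + I + v)
(W(5, -21) - 274)/(u(-12, 3) - 188) = ((-4 + 5 - 21) - 274)/((-3 - 12)/(-2 + 3) - 188) = (-20 - 274)/(-15/1 - 188) = -294/(1*(-15) - 188) = -294/(-15 - 188) = -294/(-203) = -294*(-1/203) = 42/29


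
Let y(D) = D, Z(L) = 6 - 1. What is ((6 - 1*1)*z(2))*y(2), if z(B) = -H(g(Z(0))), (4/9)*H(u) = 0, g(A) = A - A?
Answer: 0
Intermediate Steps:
Z(L) = 5
g(A) = 0
H(u) = 0 (H(u) = (9/4)*0 = 0)
z(B) = 0 (z(B) = -1*0 = 0)
((6 - 1*1)*z(2))*y(2) = ((6 - 1*1)*0)*2 = ((6 - 1)*0)*2 = (5*0)*2 = 0*2 = 0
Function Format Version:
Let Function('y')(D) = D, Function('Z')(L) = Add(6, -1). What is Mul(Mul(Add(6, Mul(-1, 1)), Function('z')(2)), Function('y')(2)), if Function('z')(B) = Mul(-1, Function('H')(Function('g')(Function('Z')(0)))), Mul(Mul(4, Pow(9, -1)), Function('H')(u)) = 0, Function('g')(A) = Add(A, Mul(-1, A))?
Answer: 0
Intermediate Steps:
Function('Z')(L) = 5
Function('g')(A) = 0
Function('H')(u) = 0 (Function('H')(u) = Mul(Rational(9, 4), 0) = 0)
Function('z')(B) = 0 (Function('z')(B) = Mul(-1, 0) = 0)
Mul(Mul(Add(6, Mul(-1, 1)), Function('z')(2)), Function('y')(2)) = Mul(Mul(Add(6, Mul(-1, 1)), 0), 2) = Mul(Mul(Add(6, -1), 0), 2) = Mul(Mul(5, 0), 2) = Mul(0, 2) = 0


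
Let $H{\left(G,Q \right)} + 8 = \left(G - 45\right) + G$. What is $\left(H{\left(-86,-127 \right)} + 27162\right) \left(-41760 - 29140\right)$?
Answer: $-1909833300$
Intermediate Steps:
$H{\left(G,Q \right)} = -53 + 2 G$ ($H{\left(G,Q \right)} = -8 + \left(\left(G - 45\right) + G\right) = -8 + \left(\left(-45 + G\right) + G\right) = -8 + \left(-45 + 2 G\right) = -53 + 2 G$)
$\left(H{\left(-86,-127 \right)} + 27162\right) \left(-41760 - 29140\right) = \left(\left(-53 + 2 \left(-86\right)\right) + 27162\right) \left(-41760 - 29140\right) = \left(\left(-53 - 172\right) + 27162\right) \left(-70900\right) = \left(-225 + 27162\right) \left(-70900\right) = 26937 \left(-70900\right) = -1909833300$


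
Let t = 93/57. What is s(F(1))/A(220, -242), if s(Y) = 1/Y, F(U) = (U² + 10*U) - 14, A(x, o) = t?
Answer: -19/93 ≈ -0.20430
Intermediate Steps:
t = 31/19 (t = 93*(1/57) = 31/19 ≈ 1.6316)
A(x, o) = 31/19
F(U) = -14 + U² + 10*U
s(F(1))/A(220, -242) = 1/((-14 + 1² + 10*1)*(31/19)) = (19/31)/(-14 + 1 + 10) = (19/31)/(-3) = -⅓*19/31 = -19/93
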